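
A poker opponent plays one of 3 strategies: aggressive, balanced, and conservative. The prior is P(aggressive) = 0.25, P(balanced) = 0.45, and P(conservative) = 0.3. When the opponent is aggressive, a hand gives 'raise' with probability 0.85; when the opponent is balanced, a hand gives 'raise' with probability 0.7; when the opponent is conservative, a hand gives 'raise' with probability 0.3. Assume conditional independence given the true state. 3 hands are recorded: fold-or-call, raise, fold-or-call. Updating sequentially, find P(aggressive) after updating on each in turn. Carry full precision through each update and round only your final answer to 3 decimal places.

0.062

Each posterior becomes the prior for the next update.
After 'fold-or-call': normaliser = 0.15·0.2500 + 0.3·0.4500 + 0.7·0.3000; P(aggressive) ≈ 0.0980, P(balanced) ≈ 0.3529, P(conservative) ≈ 0.5490
After 'raise': normaliser = 0.85·0.0980 + 0.7·0.3529 + 0.3·0.5490; P(aggressive) ≈ 0.1683, P(balanced) ≈ 0.4990, P(conservative) ≈ 0.3327
After 'fold-or-call': normaliser = 0.15·0.1683 + 0.3·0.4990 + 0.7·0.3327; P(aggressive) ≈ 0.0619, P(balanced) ≈ 0.3671, P(conservative) ≈ 0.5710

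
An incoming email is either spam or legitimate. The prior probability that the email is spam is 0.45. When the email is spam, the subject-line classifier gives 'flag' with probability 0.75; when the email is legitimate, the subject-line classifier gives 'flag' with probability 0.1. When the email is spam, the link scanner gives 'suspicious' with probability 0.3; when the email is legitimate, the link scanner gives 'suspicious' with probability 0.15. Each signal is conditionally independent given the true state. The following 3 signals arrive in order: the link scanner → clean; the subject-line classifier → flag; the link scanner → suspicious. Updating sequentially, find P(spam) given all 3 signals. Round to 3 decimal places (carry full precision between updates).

After the link scanner='clean': P(spam) = 0.7·0.4500 / (0.7·0.4500 + 0.85·0.5500) ≈ 0.4026
After the subject-line classifier='flag': P(spam) = 0.75·0.4026 / (0.75·0.4026 + 0.1·0.5974) ≈ 0.8348
After the link scanner='suspicious': P(spam) = 0.3·0.8348 / (0.3·0.8348 + 0.15·0.1652) ≈ 0.9100

0.910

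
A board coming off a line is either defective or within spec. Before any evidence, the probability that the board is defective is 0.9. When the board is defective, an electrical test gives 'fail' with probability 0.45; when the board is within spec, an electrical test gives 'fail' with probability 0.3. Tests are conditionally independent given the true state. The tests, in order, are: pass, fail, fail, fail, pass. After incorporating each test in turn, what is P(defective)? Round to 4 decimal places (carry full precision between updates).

0.9494

Apply Bayes' rule sequentially, carrying P(defective) forward.
After 'pass': P(defective) = 0.55·0.9000 / (0.55·0.9000 + 0.7·0.1000) ≈ 0.8761
After 'fail': P(defective) = 0.45·0.8761 / (0.45·0.8761 + 0.3·0.1239) ≈ 0.9138
After 'fail': P(defective) = 0.45·0.9138 / (0.45·0.9138 + 0.3·0.0862) ≈ 0.9409
After 'fail': P(defective) = 0.45·0.9409 / (0.45·0.9409 + 0.3·0.0591) ≈ 0.9598
After 'pass': P(defective) = 0.55·0.9598 / (0.55·0.9598 + 0.7·0.0402) ≈ 0.9494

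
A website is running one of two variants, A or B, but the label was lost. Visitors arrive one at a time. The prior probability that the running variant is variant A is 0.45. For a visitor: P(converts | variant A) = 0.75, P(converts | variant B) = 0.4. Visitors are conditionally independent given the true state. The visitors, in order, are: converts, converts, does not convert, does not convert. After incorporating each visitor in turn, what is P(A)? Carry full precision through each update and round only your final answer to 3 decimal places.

Apply Bayes' rule sequentially, carrying P(A) forward.
After 'converts': P(A) = 0.75·0.4500 / (0.75·0.4500 + 0.4·0.5500) ≈ 0.6054
After 'converts': P(A) = 0.75·0.6054 / (0.75·0.6054 + 0.4·0.3946) ≈ 0.7420
After 'does not convert': P(A) = 0.25·0.7420 / (0.25·0.7420 + 0.6·0.2580) ≈ 0.5451
After 'does not convert': P(A) = 0.25·0.5451 / (0.25·0.5451 + 0.6·0.4549) ≈ 0.3331

0.333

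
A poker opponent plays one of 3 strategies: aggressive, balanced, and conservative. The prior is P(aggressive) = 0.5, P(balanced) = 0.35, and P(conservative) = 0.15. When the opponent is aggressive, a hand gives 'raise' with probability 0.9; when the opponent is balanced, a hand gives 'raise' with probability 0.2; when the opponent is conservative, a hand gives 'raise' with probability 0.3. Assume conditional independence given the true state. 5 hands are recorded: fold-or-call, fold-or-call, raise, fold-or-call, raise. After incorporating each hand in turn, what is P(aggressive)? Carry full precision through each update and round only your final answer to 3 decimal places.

After 'fold-or-call': normaliser = 0.1·0.5000 + 0.8·0.3500 + 0.7·0.1500; P(aggressive) ≈ 0.1149, P(balanced) ≈ 0.6437, P(conservative) ≈ 0.2414
After 'fold-or-call': normaliser = 0.1·0.1149 + 0.8·0.6437 + 0.7·0.2414; P(aggressive) ≈ 0.0165, P(balanced) ≈ 0.7405, P(conservative) ≈ 0.2430
After 'raise': normaliser = 0.9·0.0165 + 0.2·0.7405 + 0.3·0.2430; P(aggressive) ≈ 0.0631, P(balanced) ≈ 0.6279, P(conservative) ≈ 0.3090
After 'fold-or-call': normaliser = 0.1·0.0631 + 0.8·0.6279 + 0.7·0.3090; P(aggressive) ≈ 0.0087, P(balanced) ≈ 0.6929, P(conservative) ≈ 0.2984
After 'raise': normaliser = 0.9·0.0087 + 0.2·0.6929 + 0.3·0.2984; P(aggressive) ≈ 0.0332, P(balanced) ≈ 0.5874, P(conservative) ≈ 0.3794

0.033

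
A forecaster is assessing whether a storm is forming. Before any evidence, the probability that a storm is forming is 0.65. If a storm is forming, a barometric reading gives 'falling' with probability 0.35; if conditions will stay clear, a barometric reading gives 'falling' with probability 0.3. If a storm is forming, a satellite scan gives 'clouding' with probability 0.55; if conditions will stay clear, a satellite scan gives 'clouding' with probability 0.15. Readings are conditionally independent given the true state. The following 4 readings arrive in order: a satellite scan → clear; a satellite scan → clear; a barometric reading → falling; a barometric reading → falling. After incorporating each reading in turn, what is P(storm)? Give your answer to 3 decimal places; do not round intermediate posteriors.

0.415

After a satellite scan='clear': P(storm) = 0.45·0.6500 / (0.45·0.6500 + 0.85·0.3500) ≈ 0.4958
After a satellite scan='clear': P(storm) = 0.45·0.4958 / (0.45·0.4958 + 0.85·0.5042) ≈ 0.3423
After a barometric reading='falling': P(storm) = 0.35·0.3423 / (0.35·0.3423 + 0.3·0.6577) ≈ 0.3778
After a barometric reading='falling': P(storm) = 0.35·0.3778 / (0.35·0.3778 + 0.3·0.6222) ≈ 0.4147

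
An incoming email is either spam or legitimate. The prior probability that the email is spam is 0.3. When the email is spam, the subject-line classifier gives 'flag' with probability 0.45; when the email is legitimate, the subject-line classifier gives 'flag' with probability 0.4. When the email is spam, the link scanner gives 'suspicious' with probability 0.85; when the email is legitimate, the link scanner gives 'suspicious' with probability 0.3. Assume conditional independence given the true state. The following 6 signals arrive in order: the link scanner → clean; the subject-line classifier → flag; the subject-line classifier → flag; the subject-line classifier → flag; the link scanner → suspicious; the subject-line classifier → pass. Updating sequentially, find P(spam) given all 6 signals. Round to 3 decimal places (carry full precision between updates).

0.254

After the link scanner='clean': P(spam) = 0.15·0.3000 / (0.15·0.3000 + 0.7·0.7000) ≈ 0.0841
After the subject-line classifier='flag': P(spam) = 0.45·0.0841 / (0.45·0.0841 + 0.4·0.9159) ≈ 0.0936
After the subject-line classifier='flag': P(spam) = 0.45·0.0936 / (0.45·0.0936 + 0.4·0.9064) ≈ 0.1041
After the subject-line classifier='flag': P(spam) = 0.45·0.1041 / (0.45·0.1041 + 0.4·0.8959) ≈ 0.1156
After the link scanner='suspicious': P(spam) = 0.85·0.1156 / (0.85·0.1156 + 0.3·0.8844) ≈ 0.2703
After the subject-line classifier='pass': P(spam) = 0.55·0.2703 / (0.55·0.2703 + 0.6·0.7297) ≈ 0.2535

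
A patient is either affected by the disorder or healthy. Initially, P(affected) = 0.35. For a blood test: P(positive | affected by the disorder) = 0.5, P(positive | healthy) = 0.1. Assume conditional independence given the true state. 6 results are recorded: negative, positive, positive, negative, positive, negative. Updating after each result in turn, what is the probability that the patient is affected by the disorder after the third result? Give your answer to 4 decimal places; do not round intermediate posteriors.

After 'negative': P(affected) = 0.5·0.3500 / (0.5·0.3500 + 0.9·0.6500) ≈ 0.2303
After 'positive': P(affected) = 0.5·0.2303 / (0.5·0.2303 + 0.1·0.7697) ≈ 0.5993
After 'positive': P(affected) = 0.5·0.5993 / (0.5·0.5993 + 0.1·0.4007) ≈ 0.8821

0.8821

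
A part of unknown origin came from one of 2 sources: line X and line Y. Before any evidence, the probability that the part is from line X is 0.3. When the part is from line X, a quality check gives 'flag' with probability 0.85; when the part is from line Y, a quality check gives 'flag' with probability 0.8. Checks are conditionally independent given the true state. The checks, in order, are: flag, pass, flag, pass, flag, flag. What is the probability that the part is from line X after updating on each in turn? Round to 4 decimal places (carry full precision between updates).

0.2350

After 'flag': P(line X) = 0.85·0.3000 / (0.85·0.3000 + 0.8·0.7000) ≈ 0.3129
After 'pass': P(line X) = 0.15·0.3129 / (0.15·0.3129 + 0.2·0.6871) ≈ 0.2546
After 'flag': P(line X) = 0.85·0.2546 / (0.85·0.2546 + 0.8·0.7454) ≈ 0.2663
After 'pass': P(line X) = 0.15·0.2663 / (0.15·0.2663 + 0.2·0.7337) ≈ 0.2139
After 'flag': P(line X) = 0.85·0.2139 / (0.85·0.2139 + 0.8·0.7861) ≈ 0.2243
After 'flag': P(line X) = 0.85·0.2243 / (0.85·0.2243 + 0.8·0.7757) ≈ 0.2350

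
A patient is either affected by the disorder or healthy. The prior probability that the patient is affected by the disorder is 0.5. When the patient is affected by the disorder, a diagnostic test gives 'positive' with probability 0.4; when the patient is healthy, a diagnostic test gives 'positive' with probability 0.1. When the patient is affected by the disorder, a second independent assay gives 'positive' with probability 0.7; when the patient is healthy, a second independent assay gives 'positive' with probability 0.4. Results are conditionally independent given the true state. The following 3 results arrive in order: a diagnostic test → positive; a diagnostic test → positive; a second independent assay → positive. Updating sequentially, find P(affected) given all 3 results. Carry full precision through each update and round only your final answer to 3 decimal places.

0.966

Each posterior becomes the prior for the next update.
After a diagnostic test='positive': P(affected) = 0.4·0.5000 / (0.4·0.5000 + 0.1·0.5000) ≈ 0.8000
After a diagnostic test='positive': P(affected) = 0.4·0.8000 / (0.4·0.8000 + 0.1·0.2000) ≈ 0.9412
After a second independent assay='positive': P(affected) = 0.7·0.9412 / (0.7·0.9412 + 0.4·0.0588) ≈ 0.9655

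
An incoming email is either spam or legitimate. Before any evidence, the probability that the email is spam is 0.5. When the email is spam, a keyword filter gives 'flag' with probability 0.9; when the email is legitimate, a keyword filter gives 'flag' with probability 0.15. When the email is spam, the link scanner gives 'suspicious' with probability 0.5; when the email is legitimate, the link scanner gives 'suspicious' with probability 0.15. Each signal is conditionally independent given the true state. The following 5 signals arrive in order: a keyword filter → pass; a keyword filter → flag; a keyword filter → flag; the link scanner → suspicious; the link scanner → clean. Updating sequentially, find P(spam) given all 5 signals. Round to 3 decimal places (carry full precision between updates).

0.893

After a keyword filter='pass': P(spam) = 0.1·0.5000 / (0.1·0.5000 + 0.85·0.5000) ≈ 0.1053
After a keyword filter='flag': P(spam) = 0.9·0.1053 / (0.9·0.1053 + 0.15·0.8947) ≈ 0.4138
After a keyword filter='flag': P(spam) = 0.9·0.4138 / (0.9·0.4138 + 0.15·0.5862) ≈ 0.8090
After the link scanner='suspicious': P(spam) = 0.5·0.8090 / (0.5·0.8090 + 0.15·0.1910) ≈ 0.9339
After the link scanner='clean': P(spam) = 0.5·0.9339 / (0.5·0.9339 + 0.85·0.0661) ≈ 0.8925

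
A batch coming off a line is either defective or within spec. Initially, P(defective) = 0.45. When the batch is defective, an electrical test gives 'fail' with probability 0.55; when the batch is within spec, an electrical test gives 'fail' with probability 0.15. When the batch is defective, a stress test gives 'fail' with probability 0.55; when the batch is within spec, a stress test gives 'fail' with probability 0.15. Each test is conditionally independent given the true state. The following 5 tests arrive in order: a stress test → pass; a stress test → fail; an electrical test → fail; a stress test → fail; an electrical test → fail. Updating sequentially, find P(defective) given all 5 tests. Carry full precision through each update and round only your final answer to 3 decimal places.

After a stress test='pass': P(defective) = 0.45·0.4500 / (0.45·0.4500 + 0.85·0.5500) ≈ 0.3022
After a stress test='fail': P(defective) = 0.55·0.3022 / (0.55·0.3022 + 0.15·0.6978) ≈ 0.6136
After an electrical test='fail': P(defective) = 0.55·0.6136 / (0.55·0.6136 + 0.15·0.3864) ≈ 0.8534
After a stress test='fail': P(defective) = 0.55·0.8534 / (0.55·0.8534 + 0.15·0.1466) ≈ 0.9553
After an electrical test='fail': P(defective) = 0.55·0.9553 / (0.55·0.9553 + 0.15·0.0447) ≈ 0.9874

0.987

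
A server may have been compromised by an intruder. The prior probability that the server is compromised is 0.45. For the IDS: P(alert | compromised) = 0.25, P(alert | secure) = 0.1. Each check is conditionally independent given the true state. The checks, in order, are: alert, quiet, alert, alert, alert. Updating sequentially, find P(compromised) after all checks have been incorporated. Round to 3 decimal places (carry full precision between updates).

Apply Bayes' rule sequentially, carrying P(compromised) forward.
After 'alert': P(compromised) = 0.25·0.4500 / (0.25·0.4500 + 0.1·0.5500) ≈ 0.6716
After 'quiet': P(compromised) = 0.75·0.6716 / (0.75·0.6716 + 0.9·0.3284) ≈ 0.6303
After 'alert': P(compromised) = 0.25·0.6303 / (0.25·0.6303 + 0.1·0.3697) ≈ 0.8099
After 'alert': P(compromised) = 0.25·0.8099 / (0.25·0.8099 + 0.1·0.1901) ≈ 0.9142
After 'alert': P(compromised) = 0.25·0.9142 / (0.25·0.9142 + 0.1·0.0858) ≈ 0.9638

0.964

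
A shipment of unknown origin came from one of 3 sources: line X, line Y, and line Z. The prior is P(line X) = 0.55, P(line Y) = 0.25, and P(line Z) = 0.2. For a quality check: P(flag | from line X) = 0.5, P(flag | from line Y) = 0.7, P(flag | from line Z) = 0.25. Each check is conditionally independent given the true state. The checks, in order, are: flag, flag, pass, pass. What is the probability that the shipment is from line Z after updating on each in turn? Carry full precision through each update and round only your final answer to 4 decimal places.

Apply Bayes' rule sequentially, carrying P(line Z) forward.
After 'flag': normaliser = 0.5·0.5500 + 0.7·0.2500 + 0.25·0.2000; P(line X) ≈ 0.5500, P(line Y) ≈ 0.3500, P(line Z) ≈ 0.1000
After 'flag': normaliser = 0.5·0.5500 + 0.7·0.3500 + 0.25·0.1000; P(line X) ≈ 0.5046, P(line Y) ≈ 0.4495, P(line Z) ≈ 0.0459
After 'pass': normaliser = 0.5·0.5046 + 0.3·0.4495 + 0.75·0.0459; P(line X) ≈ 0.5985, P(line Y) ≈ 0.3199, P(line Z) ≈ 0.0816
After 'pass': normaliser = 0.5·0.5985 + 0.3·0.3199 + 0.75·0.0816; P(line X) ≈ 0.6556, P(line Y) ≈ 0.2103, P(line Z) ≈ 0.1341

0.1341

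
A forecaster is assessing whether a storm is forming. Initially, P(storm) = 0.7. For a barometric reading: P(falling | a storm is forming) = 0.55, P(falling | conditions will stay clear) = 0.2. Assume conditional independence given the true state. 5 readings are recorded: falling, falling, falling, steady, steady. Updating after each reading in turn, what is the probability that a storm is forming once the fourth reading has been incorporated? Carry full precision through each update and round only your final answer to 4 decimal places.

After 'falling': P(storm) = 0.55·0.7000 / (0.55·0.7000 + 0.2·0.3000) ≈ 0.8652
After 'falling': P(storm) = 0.55·0.8652 / (0.55·0.8652 + 0.2·0.1348) ≈ 0.9464
After 'falling': P(storm) = 0.55·0.9464 / (0.55·0.9464 + 0.2·0.0536) ≈ 0.9798
After 'steady': P(storm) = 0.45·0.9798 / (0.45·0.9798 + 0.8·0.0202) ≈ 0.9647

0.9647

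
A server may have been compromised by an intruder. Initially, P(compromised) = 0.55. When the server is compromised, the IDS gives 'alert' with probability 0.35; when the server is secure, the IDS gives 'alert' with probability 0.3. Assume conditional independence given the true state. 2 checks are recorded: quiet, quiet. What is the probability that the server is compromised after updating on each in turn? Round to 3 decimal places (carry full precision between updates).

0.513

Each posterior becomes the prior for the next update.
After 'quiet': P(compromised) = 0.65·0.5500 / (0.65·0.5500 + 0.7·0.4500) ≈ 0.5316
After 'quiet': P(compromised) = 0.65·0.5316 / (0.65·0.5316 + 0.7·0.4684) ≈ 0.5131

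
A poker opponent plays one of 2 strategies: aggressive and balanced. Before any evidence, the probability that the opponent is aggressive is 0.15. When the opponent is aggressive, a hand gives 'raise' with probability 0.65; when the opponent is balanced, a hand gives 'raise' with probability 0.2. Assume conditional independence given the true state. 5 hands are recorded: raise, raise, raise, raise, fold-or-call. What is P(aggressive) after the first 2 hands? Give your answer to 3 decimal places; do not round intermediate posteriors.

0.651

After 'raise': P(aggressive) = 0.65·0.1500 / (0.65·0.1500 + 0.2·0.8500) ≈ 0.3645
After 'raise': P(aggressive) = 0.65·0.3645 / (0.65·0.3645 + 0.2·0.6355) ≈ 0.6508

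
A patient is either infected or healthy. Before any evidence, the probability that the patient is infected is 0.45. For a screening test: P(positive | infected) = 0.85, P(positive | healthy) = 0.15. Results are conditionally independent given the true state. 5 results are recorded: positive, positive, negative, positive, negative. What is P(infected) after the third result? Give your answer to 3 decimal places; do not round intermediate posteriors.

0.823

Each posterior becomes the prior for the next update.
After 'positive': P(infected) = 0.85·0.4500 / (0.85·0.4500 + 0.15·0.5500) ≈ 0.8226
After 'positive': P(infected) = 0.85·0.8226 / (0.85·0.8226 + 0.15·0.1774) ≈ 0.9633
After 'negative': P(infected) = 0.15·0.9633 / (0.15·0.9633 + 0.85·0.0367) ≈ 0.8226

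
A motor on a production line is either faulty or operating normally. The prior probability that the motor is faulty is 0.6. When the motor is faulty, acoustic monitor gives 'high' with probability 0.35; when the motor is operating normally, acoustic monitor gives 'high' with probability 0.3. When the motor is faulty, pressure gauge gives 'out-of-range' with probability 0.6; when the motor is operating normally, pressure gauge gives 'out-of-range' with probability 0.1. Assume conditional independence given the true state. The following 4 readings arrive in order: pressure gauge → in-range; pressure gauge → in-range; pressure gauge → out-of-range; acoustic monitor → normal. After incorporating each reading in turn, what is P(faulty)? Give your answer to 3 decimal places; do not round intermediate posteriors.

0.623

After pressure gauge='in-range': P(faulty) = 0.4·0.6000 / (0.4·0.6000 + 0.9·0.4000) ≈ 0.4000
After pressure gauge='in-range': P(faulty) = 0.4·0.4000 / (0.4·0.4000 + 0.9·0.6000) ≈ 0.2286
After pressure gauge='out-of-range': P(faulty) = 0.6·0.2286 / (0.6·0.2286 + 0.1·0.7714) ≈ 0.6400
After acoustic monitor='normal': P(faulty) = 0.65·0.6400 / (0.65·0.6400 + 0.7·0.3600) ≈ 0.6228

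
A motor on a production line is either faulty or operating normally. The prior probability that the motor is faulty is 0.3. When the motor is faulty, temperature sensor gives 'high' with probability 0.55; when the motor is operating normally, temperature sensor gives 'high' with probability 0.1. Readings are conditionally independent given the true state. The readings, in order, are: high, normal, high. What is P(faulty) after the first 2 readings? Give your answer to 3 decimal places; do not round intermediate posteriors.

After 'high': P(faulty) = 0.55·0.3000 / (0.55·0.3000 + 0.1·0.7000) ≈ 0.7021
After 'normal': P(faulty) = 0.45·0.7021 / (0.45·0.7021 + 0.9·0.2979) ≈ 0.5410

0.541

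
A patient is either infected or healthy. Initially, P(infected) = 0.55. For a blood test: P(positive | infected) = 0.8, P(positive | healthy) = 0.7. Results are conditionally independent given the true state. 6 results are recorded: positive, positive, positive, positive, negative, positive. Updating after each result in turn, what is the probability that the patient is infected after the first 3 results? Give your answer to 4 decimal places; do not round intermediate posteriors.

After 'positive': P(infected) = 0.8·0.5500 / (0.8·0.5500 + 0.7·0.4500) ≈ 0.5828
After 'positive': P(infected) = 0.8·0.5828 / (0.8·0.5828 + 0.7·0.4172) ≈ 0.6148
After 'positive': P(infected) = 0.8·0.6148 / (0.8·0.6148 + 0.7·0.3852) ≈ 0.6459

0.6459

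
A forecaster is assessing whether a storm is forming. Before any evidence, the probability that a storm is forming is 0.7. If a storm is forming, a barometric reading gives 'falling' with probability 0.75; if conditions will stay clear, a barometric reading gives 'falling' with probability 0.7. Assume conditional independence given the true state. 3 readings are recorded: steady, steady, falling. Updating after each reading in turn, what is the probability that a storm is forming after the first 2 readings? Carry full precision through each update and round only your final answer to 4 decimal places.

After 'steady': P(storm) = 0.25·0.7000 / (0.25·0.7000 + 0.3·0.3000) ≈ 0.6604
After 'steady': P(storm) = 0.25·0.6604 / (0.25·0.6604 + 0.3·0.3396) ≈ 0.6184

0.6184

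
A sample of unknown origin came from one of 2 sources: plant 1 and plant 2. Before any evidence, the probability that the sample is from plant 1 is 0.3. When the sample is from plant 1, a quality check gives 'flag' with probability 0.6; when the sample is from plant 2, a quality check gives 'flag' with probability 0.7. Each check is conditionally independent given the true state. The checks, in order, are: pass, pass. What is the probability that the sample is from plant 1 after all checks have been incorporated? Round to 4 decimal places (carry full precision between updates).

0.4324

After 'pass': P(plant 1) = 0.4·0.3000 / (0.4·0.3000 + 0.3·0.7000) ≈ 0.3636
After 'pass': P(plant 1) = 0.4·0.3636 / (0.4·0.3636 + 0.3·0.6364) ≈ 0.4324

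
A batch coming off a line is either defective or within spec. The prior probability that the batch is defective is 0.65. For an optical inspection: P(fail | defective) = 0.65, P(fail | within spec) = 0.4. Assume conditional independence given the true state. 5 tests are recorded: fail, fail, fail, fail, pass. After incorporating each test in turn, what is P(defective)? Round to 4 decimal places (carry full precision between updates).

After 'fail': P(defective) = 0.65·0.6500 / (0.65·0.6500 + 0.4·0.3500) ≈ 0.7511
After 'fail': P(defective) = 0.65·0.7511 / (0.65·0.7511 + 0.4·0.2489) ≈ 0.8306
After 'fail': P(defective) = 0.65·0.8306 / (0.65·0.8306 + 0.4·0.1694) ≈ 0.8885
After 'fail': P(defective) = 0.65·0.8885 / (0.65·0.8885 + 0.4·0.1115) ≈ 0.9283
After 'pass': P(defective) = 0.35·0.9283 / (0.35·0.9283 + 0.6·0.0717) ≈ 0.8831

0.8831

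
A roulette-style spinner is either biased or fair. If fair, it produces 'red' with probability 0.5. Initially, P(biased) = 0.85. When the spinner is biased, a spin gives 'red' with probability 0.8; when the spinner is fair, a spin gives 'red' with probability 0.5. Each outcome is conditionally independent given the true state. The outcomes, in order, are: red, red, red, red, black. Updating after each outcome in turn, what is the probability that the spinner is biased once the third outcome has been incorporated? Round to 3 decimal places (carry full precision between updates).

After 'red': P(biased) = 0.8·0.8500 / (0.8·0.8500 + 0.5·0.1500) ≈ 0.9007
After 'red': P(biased) = 0.8·0.9007 / (0.8·0.9007 + 0.5·0.0993) ≈ 0.9355
After 'red': P(biased) = 0.8·0.9355 / (0.8·0.9355 + 0.5·0.0645) ≈ 0.9587

0.959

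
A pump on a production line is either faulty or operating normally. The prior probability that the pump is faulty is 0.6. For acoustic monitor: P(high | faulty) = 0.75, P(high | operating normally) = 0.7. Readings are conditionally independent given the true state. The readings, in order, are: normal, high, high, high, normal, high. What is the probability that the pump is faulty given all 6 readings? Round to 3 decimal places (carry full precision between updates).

0.579

After 'normal': P(faulty) = 0.25·0.6000 / (0.25·0.6000 + 0.3·0.4000) ≈ 0.5556
After 'high': P(faulty) = 0.75·0.5556 / (0.75·0.5556 + 0.7·0.4444) ≈ 0.5725
After 'high': P(faulty) = 0.75·0.5725 / (0.75·0.5725 + 0.7·0.4275) ≈ 0.5893
After 'high': P(faulty) = 0.75·0.5893 / (0.75·0.5893 + 0.7·0.4107) ≈ 0.6059
After 'normal': P(faulty) = 0.25·0.6059 / (0.25·0.6059 + 0.3·0.3941) ≈ 0.5616
After 'high': P(faulty) = 0.75·0.5616 / (0.75·0.5616 + 0.7·0.4384) ≈ 0.5785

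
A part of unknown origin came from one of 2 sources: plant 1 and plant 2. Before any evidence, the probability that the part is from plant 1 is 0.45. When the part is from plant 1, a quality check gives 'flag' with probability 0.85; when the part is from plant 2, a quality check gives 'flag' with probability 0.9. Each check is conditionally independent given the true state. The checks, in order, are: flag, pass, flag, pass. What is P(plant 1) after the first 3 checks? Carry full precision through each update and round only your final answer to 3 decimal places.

0.523

Each posterior becomes the prior for the next update.
After 'flag': P(plant 1) = 0.85·0.4500 / (0.85·0.4500 + 0.9·0.5500) ≈ 0.4359
After 'pass': P(plant 1) = 0.15·0.4359 / (0.15·0.4359 + 0.1·0.5641) ≈ 0.5368
After 'flag': P(plant 1) = 0.85·0.5368 / (0.85·0.5368 + 0.9·0.4632) ≈ 0.5226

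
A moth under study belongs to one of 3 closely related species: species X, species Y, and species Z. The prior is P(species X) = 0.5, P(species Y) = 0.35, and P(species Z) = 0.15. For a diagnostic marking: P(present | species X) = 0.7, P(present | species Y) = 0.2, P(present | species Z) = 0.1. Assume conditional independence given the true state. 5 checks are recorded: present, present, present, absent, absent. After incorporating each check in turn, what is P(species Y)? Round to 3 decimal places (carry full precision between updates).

After 'present': normaliser = 0.7·0.5000 + 0.2·0.3500 + 0.1·0.1500; P(species X) ≈ 0.8046, P(species Y) ≈ 0.1609, P(species Z) ≈ 0.0345
After 'present': normaliser = 0.7·0.8046 + 0.2·0.1609 + 0.1·0.0345; P(species X) ≈ 0.9405, P(species Y) ≈ 0.0537, P(species Z) ≈ 0.0058
After 'present': normaliser = 0.7·0.9405 + 0.2·0.0537 + 0.1·0.0058; P(species X) ≈ 0.9831, P(species Y) ≈ 0.0161, P(species Z) ≈ 0.0009
After 'absent': normaliser = 0.3·0.9831 + 0.8·0.0161 + 0.9·0.0009; P(species X) ≈ 0.9559, P(species Y) ≈ 0.0416, P(species Z) ≈ 0.0025
After 'absent': normaliser = 0.3·0.9559 + 0.8·0.0416 + 0.9·0.0025; P(species X) ≈ 0.8897, P(species Y) ≈ 0.1033, P(species Z) ≈ 0.0070

0.103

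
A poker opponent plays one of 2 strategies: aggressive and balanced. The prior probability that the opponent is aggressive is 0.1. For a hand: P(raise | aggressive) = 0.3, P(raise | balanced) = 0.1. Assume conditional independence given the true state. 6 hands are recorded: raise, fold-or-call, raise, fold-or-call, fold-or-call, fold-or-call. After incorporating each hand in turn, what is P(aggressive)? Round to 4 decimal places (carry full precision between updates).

Apply Bayes' rule sequentially, carrying P(aggressive) forward.
After 'raise': P(aggressive) = 0.3·0.1000 / (0.3·0.1000 + 0.1·0.9000) ≈ 0.2500
After 'fold-or-call': P(aggressive) = 0.7·0.2500 / (0.7·0.2500 + 0.9·0.7500) ≈ 0.2059
After 'raise': P(aggressive) = 0.3·0.2059 / (0.3·0.2059 + 0.1·0.7941) ≈ 0.4375
After 'fold-or-call': P(aggressive) = 0.7·0.4375 / (0.7·0.4375 + 0.9·0.5625) ≈ 0.3769
After 'fold-or-call': P(aggressive) = 0.7·0.3769 / (0.7·0.3769 + 0.9·0.6231) ≈ 0.3200
After 'fold-or-call': P(aggressive) = 0.7·0.3200 / (0.7·0.3200 + 0.9·0.6800) ≈ 0.2679

0.2679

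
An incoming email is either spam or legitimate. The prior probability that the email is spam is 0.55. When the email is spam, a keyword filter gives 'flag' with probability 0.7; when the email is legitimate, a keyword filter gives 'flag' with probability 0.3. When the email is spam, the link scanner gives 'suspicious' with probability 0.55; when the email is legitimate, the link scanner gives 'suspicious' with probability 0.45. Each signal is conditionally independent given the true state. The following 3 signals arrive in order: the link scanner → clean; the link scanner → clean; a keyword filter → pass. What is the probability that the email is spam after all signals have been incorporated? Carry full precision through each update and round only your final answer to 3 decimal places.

Apply Bayes' rule sequentially, carrying P(spam) forward.
After the link scanner='clean': P(spam) = 0.45·0.5500 / (0.45·0.5500 + 0.55·0.4500) ≈ 0.5000
After the link scanner='clean': P(spam) = 0.45·0.5000 / (0.45·0.5000 + 0.55·0.5000) ≈ 0.4500
After a keyword filter='pass': P(spam) = 0.3·0.4500 / (0.3·0.4500 + 0.7·0.5500) ≈ 0.2596

0.260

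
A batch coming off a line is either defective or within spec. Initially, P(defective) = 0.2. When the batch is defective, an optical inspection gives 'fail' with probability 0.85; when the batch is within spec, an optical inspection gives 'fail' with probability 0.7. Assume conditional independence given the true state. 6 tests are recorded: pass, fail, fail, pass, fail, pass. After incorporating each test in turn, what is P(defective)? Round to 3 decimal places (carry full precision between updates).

0.053

After 'pass': P(defective) = 0.15·0.2000 / (0.15·0.2000 + 0.3·0.8000) ≈ 0.1111
After 'fail': P(defective) = 0.85·0.1111 / (0.85·0.1111 + 0.7·0.8889) ≈ 0.1318
After 'fail': P(defective) = 0.85·0.1318 / (0.85·0.1318 + 0.7·0.8682) ≈ 0.1556
After 'pass': P(defective) = 0.15·0.1556 / (0.15·0.1556 + 0.3·0.8444) ≈ 0.0844
After 'fail': P(defective) = 0.85·0.0844 / (0.85·0.0844 + 0.7·0.9156) ≈ 0.1006
After 'pass': P(defective) = 0.15·0.1006 / (0.15·0.1006 + 0.3·0.8994) ≈ 0.0530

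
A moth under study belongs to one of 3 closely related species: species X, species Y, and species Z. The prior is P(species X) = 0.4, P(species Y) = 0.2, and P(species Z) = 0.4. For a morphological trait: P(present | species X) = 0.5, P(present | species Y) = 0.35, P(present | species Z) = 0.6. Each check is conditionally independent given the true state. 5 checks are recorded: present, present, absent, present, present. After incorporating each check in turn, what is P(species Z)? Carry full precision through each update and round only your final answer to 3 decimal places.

After 'present': normaliser = 0.5·0.4000 + 0.35·0.2000 + 0.6·0.4000; P(species X) ≈ 0.3922, P(species Y) ≈ 0.1373, P(species Z) ≈ 0.4706
After 'present': normaliser = 0.5·0.3922 + 0.35·0.1373 + 0.6·0.4706; P(species X) ≈ 0.3724, P(species Y) ≈ 0.0912, P(species Z) ≈ 0.5363
After 'absent': normaliser = 0.5·0.3724 + 0.65·0.0912 + 0.4·0.5363; P(species X) ≈ 0.4048, P(species Y) ≈ 0.1289, P(species Z) ≈ 0.4663
After 'present': normaliser = 0.5·0.4048 + 0.35·0.1289 + 0.6·0.4663; P(species X) ≈ 0.3838, P(species Y) ≈ 0.0856, P(species Z) ≈ 0.5306
After 'present': normaliser = 0.5·0.3838 + 0.35·0.0856 + 0.6·0.5306; P(species X) ≈ 0.3552, P(species Y) ≈ 0.0554, P(species Z) ≈ 0.5893

0.589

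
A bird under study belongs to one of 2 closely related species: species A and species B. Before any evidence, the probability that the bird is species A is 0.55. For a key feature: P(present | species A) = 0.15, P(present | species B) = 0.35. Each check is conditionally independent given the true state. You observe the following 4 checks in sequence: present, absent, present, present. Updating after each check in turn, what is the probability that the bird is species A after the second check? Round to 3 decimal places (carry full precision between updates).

0.407

After 'present': P(species A) = 0.15·0.5500 / (0.15·0.5500 + 0.35·0.4500) ≈ 0.3438
After 'absent': P(species A) = 0.85·0.3438 / (0.85·0.3438 + 0.65·0.6562) ≈ 0.4065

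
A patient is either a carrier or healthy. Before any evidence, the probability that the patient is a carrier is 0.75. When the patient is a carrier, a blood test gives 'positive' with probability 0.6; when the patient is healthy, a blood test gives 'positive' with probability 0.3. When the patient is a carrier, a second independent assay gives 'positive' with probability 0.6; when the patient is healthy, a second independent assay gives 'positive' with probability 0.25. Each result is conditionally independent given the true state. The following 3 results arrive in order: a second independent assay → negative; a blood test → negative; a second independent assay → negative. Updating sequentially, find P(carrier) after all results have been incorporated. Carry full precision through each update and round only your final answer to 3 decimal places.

0.328

After a second independent assay='negative': P(carrier) = 0.4·0.7500 / (0.4·0.7500 + 0.75·0.2500) ≈ 0.6154
After a blood test='negative': P(carrier) = 0.4·0.6154 / (0.4·0.6154 + 0.7·0.3846) ≈ 0.4776
After a second independent assay='negative': P(carrier) = 0.4·0.4776 / (0.4·0.4776 + 0.75·0.5224) ≈ 0.3278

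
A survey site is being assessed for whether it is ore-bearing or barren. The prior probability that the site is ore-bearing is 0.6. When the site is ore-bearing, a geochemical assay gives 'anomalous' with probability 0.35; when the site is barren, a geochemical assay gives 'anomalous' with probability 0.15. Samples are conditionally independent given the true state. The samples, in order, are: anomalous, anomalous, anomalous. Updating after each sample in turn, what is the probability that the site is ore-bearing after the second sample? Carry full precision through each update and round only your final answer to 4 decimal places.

Apply Bayes' rule sequentially, carrying P(ore) forward.
After 'anomalous': P(ore) = 0.35·0.6000 / (0.35·0.6000 + 0.15·0.4000) ≈ 0.7778
After 'anomalous': P(ore) = 0.35·0.7778 / (0.35·0.7778 + 0.15·0.2222) ≈ 0.8909

0.8909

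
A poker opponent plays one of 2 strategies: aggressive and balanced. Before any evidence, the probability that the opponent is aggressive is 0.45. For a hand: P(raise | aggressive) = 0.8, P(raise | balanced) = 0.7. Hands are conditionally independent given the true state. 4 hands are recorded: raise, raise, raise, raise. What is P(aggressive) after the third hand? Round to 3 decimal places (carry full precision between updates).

0.550

After 'raise': P(aggressive) = 0.8·0.4500 / (0.8·0.4500 + 0.7·0.5500) ≈ 0.4832
After 'raise': P(aggressive) = 0.8·0.4832 / (0.8·0.4832 + 0.7·0.5168) ≈ 0.5166
After 'raise': P(aggressive) = 0.8·0.5166 / (0.8·0.5166 + 0.7·0.4834) ≈ 0.5498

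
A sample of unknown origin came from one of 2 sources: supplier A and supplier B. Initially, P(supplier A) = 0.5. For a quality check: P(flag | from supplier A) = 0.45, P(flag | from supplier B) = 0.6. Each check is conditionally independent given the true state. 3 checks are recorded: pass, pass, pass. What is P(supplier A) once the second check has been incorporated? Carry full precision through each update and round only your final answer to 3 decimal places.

After 'pass': P(supplier A) = 0.55·0.5000 / (0.55·0.5000 + 0.4·0.5000) ≈ 0.5789
After 'pass': P(supplier A) = 0.55·0.5789 / (0.55·0.5789 + 0.4·0.4211) ≈ 0.6541

0.654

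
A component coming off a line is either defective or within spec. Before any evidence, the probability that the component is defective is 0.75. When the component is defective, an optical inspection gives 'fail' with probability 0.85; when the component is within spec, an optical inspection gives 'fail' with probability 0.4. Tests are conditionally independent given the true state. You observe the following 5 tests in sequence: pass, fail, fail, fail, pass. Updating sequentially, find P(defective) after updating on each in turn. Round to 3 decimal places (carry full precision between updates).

0.643

Apply Bayes' rule sequentially, carrying P(defective) forward.
After 'pass': P(defective) = 0.15·0.7500 / (0.15·0.7500 + 0.6·0.2500) ≈ 0.4286
After 'fail': P(defective) = 0.85·0.4286 / (0.85·0.4286 + 0.4·0.5714) ≈ 0.6145
After 'fail': P(defective) = 0.85·0.6145 / (0.85·0.6145 + 0.4·0.3855) ≈ 0.7720
After 'fail': P(defective) = 0.85·0.7720 / (0.85·0.7720 + 0.4·0.2280) ≈ 0.8780
After 'pass': P(defective) = 0.15·0.8780 / (0.15·0.8780 + 0.6·0.1220) ≈ 0.6428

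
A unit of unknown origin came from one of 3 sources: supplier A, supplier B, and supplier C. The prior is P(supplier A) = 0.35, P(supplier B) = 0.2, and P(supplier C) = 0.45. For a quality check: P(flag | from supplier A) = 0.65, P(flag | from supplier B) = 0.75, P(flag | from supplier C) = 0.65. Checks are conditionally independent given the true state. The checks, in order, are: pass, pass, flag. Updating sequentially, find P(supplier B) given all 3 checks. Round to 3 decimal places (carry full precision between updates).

0.128

After 'pass': normaliser = 0.35·0.3500 + 0.25·0.2000 + 0.35·0.4500; P(supplier A) ≈ 0.3712, P(supplier B) ≈ 0.1515, P(supplier C) ≈ 0.4773
After 'pass': normaliser = 0.35·0.3712 + 0.25·0.1515 + 0.35·0.4773; P(supplier A) ≈ 0.3880, P(supplier B) ≈ 0.1131, P(supplier C) ≈ 0.4989
After 'flag': normaliser = 0.65·0.3880 + 0.75·0.1131 + 0.65·0.4989; P(supplier A) ≈ 0.3814, P(supplier B) ≈ 0.1283, P(supplier C) ≈ 0.4903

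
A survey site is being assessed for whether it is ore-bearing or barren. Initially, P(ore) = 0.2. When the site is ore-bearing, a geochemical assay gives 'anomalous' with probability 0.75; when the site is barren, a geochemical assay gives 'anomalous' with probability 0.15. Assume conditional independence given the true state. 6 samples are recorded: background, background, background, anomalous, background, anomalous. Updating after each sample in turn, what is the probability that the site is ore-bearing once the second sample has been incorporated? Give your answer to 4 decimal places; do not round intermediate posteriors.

After 'background': P(ore) = 0.25·0.2000 / (0.25·0.2000 + 0.85·0.8000) ≈ 0.0685
After 'background': P(ore) = 0.25·0.0685 / (0.25·0.0685 + 0.85·0.9315) ≈ 0.0212

0.0212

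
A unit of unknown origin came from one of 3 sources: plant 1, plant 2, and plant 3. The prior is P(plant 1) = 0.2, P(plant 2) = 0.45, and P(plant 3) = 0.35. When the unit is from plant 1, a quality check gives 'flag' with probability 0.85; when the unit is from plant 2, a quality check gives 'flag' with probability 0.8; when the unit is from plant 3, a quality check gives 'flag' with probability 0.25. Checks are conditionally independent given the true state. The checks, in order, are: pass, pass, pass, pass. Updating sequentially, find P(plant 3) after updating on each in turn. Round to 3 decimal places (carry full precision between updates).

After 'pass': normaliser = 0.15·0.2000 + 0.2·0.4500 + 0.75·0.3500; P(plant 1) ≈ 0.0784, P(plant 2) ≈ 0.2353, P(plant 3) ≈ 0.6863
After 'pass': normaliser = 0.15·0.0784 + 0.2·0.2353 + 0.75·0.6863; P(plant 1) ≈ 0.0205, P(plant 2) ≈ 0.0821, P(plant 3) ≈ 0.8974
After 'pass': normaliser = 0.15·0.0205 + 0.2·0.0821 + 0.75·0.8974; P(plant 1) ≈ 0.0044, P(plant 2) ≈ 0.0237, P(plant 3) ≈ 0.9719
After 'pass': normaliser = 0.15·0.0044 + 0.2·0.0237 + 0.75·0.9719; P(plant 1) ≈ 0.0009, P(plant 2) ≈ 0.0065, P(plant 3) ≈ 0.9926

0.993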